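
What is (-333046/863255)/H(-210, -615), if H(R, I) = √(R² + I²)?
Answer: -333046*√1877/24304944525 ≈ -0.00059367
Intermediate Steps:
H(R, I) = √(I² + R²)
(-333046/863255)/H(-210, -615) = (-333046/863255)/(√((-615)² + (-210)²)) = (-333046*1/863255)/(√(378225 + 44100)) = -333046*√1877/28155/863255 = -333046*√1877/24304944525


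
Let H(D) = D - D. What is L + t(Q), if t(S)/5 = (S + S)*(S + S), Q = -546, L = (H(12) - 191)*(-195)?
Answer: 5999565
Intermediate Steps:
H(D) = 0
L = 37245 (L = (0 - 191)*(-195) = -191*(-195) = 37245)
t(S) = 20*S**2 (t(S) = 5*((S + S)*(S + S)) = 5*((2*S)*(2*S)) = 5*(4*S**2) = 20*S**2)
L + t(Q) = 37245 + 20*(-546)**2 = 37245 + 20*298116 = 37245 + 5962320 = 5999565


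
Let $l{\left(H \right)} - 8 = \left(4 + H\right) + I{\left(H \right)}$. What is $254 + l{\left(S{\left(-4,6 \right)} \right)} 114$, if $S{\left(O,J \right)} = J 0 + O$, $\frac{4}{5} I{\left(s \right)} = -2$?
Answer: $881$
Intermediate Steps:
$I{\left(s \right)} = - \frac{5}{2}$ ($I{\left(s \right)} = \frac{5}{4} \left(-2\right) = - \frac{5}{2}$)
$S{\left(O,J \right)} = O$ ($S{\left(O,J \right)} = 0 + O = O$)
$l{\left(H \right)} = \frac{19}{2} + H$ ($l{\left(H \right)} = 8 + \left(\left(4 + H\right) - \frac{5}{2}\right) = 8 + \left(\frac{3}{2} + H\right) = \frac{19}{2} + H$)
$254 + l{\left(S{\left(-4,6 \right)} \right)} 114 = 254 + \left(\frac{19}{2} - 4\right) 114 = 254 + \frac{11}{2} \cdot 114 = 254 + 627 = 881$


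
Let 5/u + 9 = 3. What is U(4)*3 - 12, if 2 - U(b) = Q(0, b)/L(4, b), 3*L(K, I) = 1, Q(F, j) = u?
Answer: 3/2 ≈ 1.5000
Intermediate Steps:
u = -⅚ (u = 5/(-9 + 3) = 5/(-6) = 5*(-⅙) = -⅚ ≈ -0.83333)
Q(F, j) = -⅚
L(K, I) = ⅓ (L(K, I) = (⅓)*1 = ⅓)
U(b) = 9/2 (U(b) = 2 - (-5)/(6*⅓) = 2 - (-5)*3/6 = 2 - 1*(-5/2) = 2 + 5/2 = 9/2)
U(4)*3 - 12 = (9/2)*3 - 12 = 27/2 - 12 = 3/2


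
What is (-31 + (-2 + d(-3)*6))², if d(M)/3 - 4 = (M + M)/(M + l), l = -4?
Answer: 145161/49 ≈ 2962.5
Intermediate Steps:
d(M) = 12 + 6*M/(-4 + M) (d(M) = 12 + 3*((M + M)/(M - 4)) = 12 + 3*((2*M)/(-4 + M)) = 12 + 3*(2*M/(-4 + M)) = 12 + 6*M/(-4 + M))
(-31 + (-2 + d(-3)*6))² = (-31 + (-2 + (6*(-8 + 3*(-3))/(-4 - 3))*6))² = (-31 + (-2 + (6*(-8 - 9)/(-7))*6))² = (-31 + (-2 + (6*(-⅐)*(-17))*6))² = (-31 + (-2 + (102/7)*6))² = (-31 + (-2 + 612/7))² = (-31 + 598/7)² = (381/7)² = 145161/49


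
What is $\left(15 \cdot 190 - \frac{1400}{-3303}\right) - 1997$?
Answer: $\frac{2818859}{3303} \approx 853.42$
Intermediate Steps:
$\left(15 \cdot 190 - \frac{1400}{-3303}\right) - 1997 = \left(2850 - - \frac{1400}{3303}\right) - 1997 = \left(2850 + \frac{1400}{3303}\right) - 1997 = \frac{9414950}{3303} - 1997 = \frac{2818859}{3303}$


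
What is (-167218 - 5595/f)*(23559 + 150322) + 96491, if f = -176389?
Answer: -5128674402252368/176389 ≈ -2.9076e+10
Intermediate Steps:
(-167218 - 5595/f)*(23559 + 150322) + 96491 = (-167218 - 5595/(-176389))*(23559 + 150322) + 96491 = (-167218 - 5595*(-1/176389))*173881 + 96491 = (-167218 + 5595/176389)*173881 + 96491 = -29495410207/176389*173881 + 96491 = -5128691422203367/176389 + 96491 = -5128674402252368/176389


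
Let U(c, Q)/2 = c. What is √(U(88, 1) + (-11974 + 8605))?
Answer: I*√3193 ≈ 56.507*I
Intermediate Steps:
U(c, Q) = 2*c
√(U(88, 1) + (-11974 + 8605)) = √(2*88 + (-11974 + 8605)) = √(176 - 3369) = √(-3193) = I*√3193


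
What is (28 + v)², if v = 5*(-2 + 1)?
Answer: 529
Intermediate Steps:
v = -5 (v = 5*(-1) = -5)
(28 + v)² = (28 - 5)² = 23² = 529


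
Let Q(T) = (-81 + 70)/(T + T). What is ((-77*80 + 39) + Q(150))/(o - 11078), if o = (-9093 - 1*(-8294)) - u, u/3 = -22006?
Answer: -1836311/16242300 ≈ -0.11306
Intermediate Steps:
Q(T) = -11/(2*T) (Q(T) = -11*1/(2*T) = -11/(2*T))
u = -66018 (u = 3*(-22006) = -66018)
o = 65219 (o = (-9093 - 1*(-8294)) - 1*(-66018) = (-9093 + 8294) + 66018 = -799 + 66018 = 65219)
((-77*80 + 39) + Q(150))/(o - 11078) = ((-77*80 + 39) - 11/2/150)/(65219 - 11078) = ((-6160 + 39) - 11/2*1/150)/54141 = (-6121 - 11/300)*(1/54141) = -1836311/300*1/54141 = -1836311/16242300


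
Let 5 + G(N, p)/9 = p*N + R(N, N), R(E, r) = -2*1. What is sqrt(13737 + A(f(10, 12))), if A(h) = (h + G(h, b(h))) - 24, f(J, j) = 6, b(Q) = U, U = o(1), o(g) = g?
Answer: sqrt(13710) ≈ 117.09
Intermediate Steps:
U = 1
b(Q) = 1
R(E, r) = -2
G(N, p) = -63 + 9*N*p (G(N, p) = -45 + 9*(p*N - 2) = -45 + 9*(N*p - 2) = -45 + 9*(-2 + N*p) = -45 + (-18 + 9*N*p) = -63 + 9*N*p)
A(h) = -87 + 10*h (A(h) = (h + (-63 + 9*h*1)) - 24 = (h + (-63 + 9*h)) - 24 = (-63 + 10*h) - 24 = -87 + 10*h)
sqrt(13737 + A(f(10, 12))) = sqrt(13737 + (-87 + 10*6)) = sqrt(13737 + (-87 + 60)) = sqrt(13737 - 27) = sqrt(13710)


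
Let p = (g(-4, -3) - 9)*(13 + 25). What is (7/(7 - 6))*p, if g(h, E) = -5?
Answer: -3724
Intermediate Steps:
p = -532 (p = (-5 - 9)*(13 + 25) = -14*38 = -532)
(7/(7 - 6))*p = (7/(7 - 6))*(-532) = (7/1)*(-532) = (7*1)*(-532) = 7*(-532) = -3724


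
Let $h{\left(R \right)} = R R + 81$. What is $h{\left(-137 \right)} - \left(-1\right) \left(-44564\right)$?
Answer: $-25714$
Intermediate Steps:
$h{\left(R \right)} = 81 + R^{2}$ ($h{\left(R \right)} = R^{2} + 81 = 81 + R^{2}$)
$h{\left(-137 \right)} - \left(-1\right) \left(-44564\right) = \left(81 + \left(-137\right)^{2}\right) - \left(-1\right) \left(-44564\right) = \left(81 + 18769\right) - 44564 = 18850 - 44564 = -25714$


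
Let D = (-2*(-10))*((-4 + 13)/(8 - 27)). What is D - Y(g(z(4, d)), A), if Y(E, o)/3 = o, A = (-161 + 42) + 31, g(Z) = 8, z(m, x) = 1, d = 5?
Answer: 4836/19 ≈ 254.53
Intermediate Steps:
A = -88 (A = -119 + 31 = -88)
Y(E, o) = 3*o
D = -180/19 (D = 20*(9/(-19)) = 20*(9*(-1/19)) = 20*(-9/19) = -180/19 ≈ -9.4737)
D - Y(g(z(4, d)), A) = -180/19 - 3*(-88) = -180/19 - 1*(-264) = -180/19 + 264 = 4836/19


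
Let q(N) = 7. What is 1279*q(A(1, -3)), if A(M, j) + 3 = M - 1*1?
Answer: 8953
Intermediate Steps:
A(M, j) = -4 + M (A(M, j) = -3 + (M - 1*1) = -3 + (M - 1) = -3 + (-1 + M) = -4 + M)
1279*q(A(1, -3)) = 1279*7 = 8953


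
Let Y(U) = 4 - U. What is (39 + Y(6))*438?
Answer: 16206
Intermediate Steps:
(39 + Y(6))*438 = (39 + (4 - 1*6))*438 = (39 + (4 - 6))*438 = (39 - 2)*438 = 37*438 = 16206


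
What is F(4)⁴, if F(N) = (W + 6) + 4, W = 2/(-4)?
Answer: 130321/16 ≈ 8145.1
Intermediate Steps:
W = -½ (W = 2*(-¼) = -½ ≈ -0.50000)
F(N) = 19/2 (F(N) = (-½ + 6) + 4 = 11/2 + 4 = 19/2)
F(4)⁴ = (19/2)⁴ = 130321/16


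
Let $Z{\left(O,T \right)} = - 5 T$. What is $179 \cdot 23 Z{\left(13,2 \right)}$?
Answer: $-41170$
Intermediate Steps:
$179 \cdot 23 Z{\left(13,2 \right)} = 179 \cdot 23 \left(\left(-5\right) 2\right) = 4117 \left(-10\right) = -41170$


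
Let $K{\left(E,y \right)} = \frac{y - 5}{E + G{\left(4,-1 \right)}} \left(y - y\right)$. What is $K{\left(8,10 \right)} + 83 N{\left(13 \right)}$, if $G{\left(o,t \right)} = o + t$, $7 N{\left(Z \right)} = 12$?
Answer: $\frac{996}{7} \approx 142.29$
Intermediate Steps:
$N{\left(Z \right)} = \frac{12}{7}$ ($N{\left(Z \right)} = \frac{1}{7} \cdot 12 = \frac{12}{7}$)
$K{\left(E,y \right)} = 0$ ($K{\left(E,y \right)} = \frac{y - 5}{E + \left(4 - 1\right)} \left(y - y\right) = \frac{-5 + y}{E + 3} \cdot 0 = \frac{-5 + y}{3 + E} 0 = 0$)
$K{\left(8,10 \right)} + 83 N{\left(13 \right)} = 0 + 83 \cdot \frac{12}{7} = 0 + \frac{996}{7} = \frac{996}{7}$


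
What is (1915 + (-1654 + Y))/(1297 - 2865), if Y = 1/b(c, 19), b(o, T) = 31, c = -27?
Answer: -289/1736 ≈ -0.16647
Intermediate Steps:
Y = 1/31 ≈ 0.032258
(1915 + (-1654 + Y))/(1297 - 2865) = (1915 + (-1654 + 1/31))/(1297 - 2865) = (1915 - 51273/31)/(-1568) = (8092/31)*(-1/1568) = -289/1736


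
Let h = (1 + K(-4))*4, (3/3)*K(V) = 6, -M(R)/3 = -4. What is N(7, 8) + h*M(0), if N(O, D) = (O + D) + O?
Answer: 358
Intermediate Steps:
N(O, D) = D + 2*O (N(O, D) = (D + O) + O = D + 2*O)
M(R) = 12 (M(R) = -3*(-4) = 12)
K(V) = 6
h = 28 (h = (1 + 6)*4 = 7*4 = 28)
N(7, 8) + h*M(0) = (8 + 2*7) + 28*12 = (8 + 14) + 336 = 22 + 336 = 358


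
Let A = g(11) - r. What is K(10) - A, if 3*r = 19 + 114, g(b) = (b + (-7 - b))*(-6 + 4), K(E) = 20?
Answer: 151/3 ≈ 50.333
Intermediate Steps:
g(b) = 14 (g(b) = -7*(-2) = 14)
r = 133/3 (r = (19 + 114)/3 = (⅓)*133 = 133/3 ≈ 44.333)
A = -91/3 (A = 14 - 1*133/3 = 14 - 133/3 = -91/3 ≈ -30.333)
K(10) - A = 20 - 1*(-91/3) = 20 + 91/3 = 151/3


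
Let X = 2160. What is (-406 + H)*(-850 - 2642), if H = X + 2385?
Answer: -14453388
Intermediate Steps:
H = 4545 (H = 2160 + 2385 = 4545)
(-406 + H)*(-850 - 2642) = (-406 + 4545)*(-850 - 2642) = 4139*(-3492) = -14453388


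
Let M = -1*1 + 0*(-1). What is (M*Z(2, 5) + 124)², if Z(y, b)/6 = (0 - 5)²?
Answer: 676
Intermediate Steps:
Z(y, b) = 150 (Z(y, b) = 6*(0 - 5)² = 6*(-5)² = 6*25 = 150)
M = -1 (M = -1 + 0 = -1)
(M*Z(2, 5) + 124)² = (-1*150 + 124)² = (-150 + 124)² = (-26)² = 676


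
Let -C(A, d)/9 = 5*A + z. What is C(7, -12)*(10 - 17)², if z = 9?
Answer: -19404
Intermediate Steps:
C(A, d) = -81 - 45*A (C(A, d) = -9*(5*A + 9) = -9*(9 + 5*A) = -81 - 45*A)
C(7, -12)*(10 - 17)² = (-81 - 45*7)*(10 - 17)² = (-81 - 315)*(-7)² = -396*49 = -19404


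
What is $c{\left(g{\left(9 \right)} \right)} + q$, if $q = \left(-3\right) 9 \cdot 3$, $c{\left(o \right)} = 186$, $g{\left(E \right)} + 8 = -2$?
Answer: $105$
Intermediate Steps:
$g{\left(E \right)} = -10$ ($g{\left(E \right)} = -8 - 2 = -10$)
$q = -81$ ($q = \left(-27\right) 3 = -81$)
$c{\left(g{\left(9 \right)} \right)} + q = 186 - 81 = 105$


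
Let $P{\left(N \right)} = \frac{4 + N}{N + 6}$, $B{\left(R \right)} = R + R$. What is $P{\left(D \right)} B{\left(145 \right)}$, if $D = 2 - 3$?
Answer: $174$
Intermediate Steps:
$B{\left(R \right)} = 2 R$
$D = -1$ ($D = 2 - 3 = -1$)
$P{\left(N \right)} = \frac{4 + N}{6 + N}$
$P{\left(D \right)} B{\left(145 \right)} = \frac{4 - 1}{6 - 1} \cdot 2 \cdot 145 = \frac{1}{5} \cdot 3 \cdot 290 = \frac{3}{5} \cdot 290 = 174$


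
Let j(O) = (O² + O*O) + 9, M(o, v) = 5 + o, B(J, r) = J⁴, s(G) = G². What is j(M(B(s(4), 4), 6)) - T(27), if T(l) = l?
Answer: 8591245344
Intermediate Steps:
j(O) = 9 + 2*O² (j(O) = (O² + O²) + 9 = 2*O² + 9 = 9 + 2*O²)
j(M(B(s(4), 4), 6)) - T(27) = (9 + 2*(5 + (4²)⁴)²) - 1*27 = (9 + 2*(5 + 16⁴)²) - 27 = (9 + 2*(5 + 65536)²) - 27 = (9 + 2*65541²) - 27 = (9 + 2*4295622681) - 27 = (9 + 8591245362) - 27 = 8591245371 - 27 = 8591245344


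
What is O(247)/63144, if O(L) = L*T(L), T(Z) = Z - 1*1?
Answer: 10127/10524 ≈ 0.96228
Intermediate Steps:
T(Z) = -1 + Z (T(Z) = Z - 1 = -1 + Z)
O(L) = L*(-1 + L)
O(247)/63144 = (247*(-1 + 247))/63144 = (247*246)*(1/63144) = 60762*(1/63144) = 10127/10524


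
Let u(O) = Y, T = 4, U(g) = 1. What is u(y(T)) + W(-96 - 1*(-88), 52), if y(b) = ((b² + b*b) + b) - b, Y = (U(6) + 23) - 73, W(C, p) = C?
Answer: -57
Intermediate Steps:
Y = -49 (Y = (1 + 23) - 73 = 24 - 73 = -49)
y(b) = 2*b² (y(b) = ((b² + b²) + b) - b = (2*b² + b) - b = (b + 2*b²) - b = 2*b²)
u(O) = -49
u(y(T)) + W(-96 - 1*(-88), 52) = -49 + (-96 - 1*(-88)) = -49 + (-96 + 88) = -49 - 8 = -57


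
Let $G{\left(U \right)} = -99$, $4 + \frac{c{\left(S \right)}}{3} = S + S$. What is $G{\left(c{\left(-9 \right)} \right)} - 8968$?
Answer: $-9067$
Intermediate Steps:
$c{\left(S \right)} = -12 + 6 S$ ($c{\left(S \right)} = -12 + 3 \left(S + S\right) = -12 + 3 \cdot 2 S = -12 + 6 S$)
$G{\left(c{\left(-9 \right)} \right)} - 8968 = -99 - 8968 = -9067$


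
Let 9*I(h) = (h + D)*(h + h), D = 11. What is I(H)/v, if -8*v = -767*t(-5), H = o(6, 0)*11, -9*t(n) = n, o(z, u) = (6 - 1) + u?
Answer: 11616/767 ≈ 15.145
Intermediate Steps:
o(z, u) = 5 + u
t(n) = -n/9
H = 55 (H = (5 + 0)*11 = 5*11 = 55)
I(h) = 2*h*(11 + h)/9 (I(h) = ((h + 11)*(h + h))/9 = ((11 + h)*(2*h))/9 = (2*h*(11 + h))/9 = 2*h*(11 + h)/9)
v = 3835/72 (v = -(-767)*(-1/9*(-5))/8 = -(-767)*5/(8*9) = -1/8*(-3835/9) = 3835/72 ≈ 53.264)
I(H)/v = ((2/9)*55*(11 + 55))/(3835/72) = ((2/9)*55*66)*(72/3835) = (2420/3)*(72/3835) = 11616/767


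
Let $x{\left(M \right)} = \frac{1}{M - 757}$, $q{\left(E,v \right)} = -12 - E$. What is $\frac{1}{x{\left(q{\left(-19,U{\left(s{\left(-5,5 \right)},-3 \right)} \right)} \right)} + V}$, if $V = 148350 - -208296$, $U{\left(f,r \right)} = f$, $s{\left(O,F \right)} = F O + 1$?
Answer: $\frac{750}{267484499} \approx 2.8039 \cdot 10^{-6}$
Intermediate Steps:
$s{\left(O,F \right)} = 1 + F O$
$V = 356646$ ($V = 148350 + 208296 = 356646$)
$x{\left(M \right)} = \frac{1}{-757 + M}$
$\frac{1}{x{\left(q{\left(-19,U{\left(s{\left(-5,5 \right)},-3 \right)} \right)} \right)} + V} = \frac{1}{\frac{1}{-757 - -7} + 356646} = \frac{1}{\frac{1}{-757 + \left(-12 + 19\right)} + 356646} = \frac{1}{\frac{1}{-757 + 7} + 356646} = \frac{1}{\frac{1}{-750} + 356646} = \frac{1}{- \frac{1}{750} + 356646} = \frac{1}{\frac{267484499}{750}} = \frac{750}{267484499}$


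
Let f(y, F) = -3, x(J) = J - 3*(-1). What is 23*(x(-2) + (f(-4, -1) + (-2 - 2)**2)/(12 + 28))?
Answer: 1219/40 ≈ 30.475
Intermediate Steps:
x(J) = 3 + J (x(J) = J - 1*(-3) = J + 3 = 3 + J)
23*(x(-2) + (f(-4, -1) + (-2 - 2)**2)/(12 + 28)) = 23*((3 - 2) + (-3 + (-2 - 2)**2)/(12 + 28)) = 23*(1 + (-3 + (-4)**2)/40) = 23*(1 + (-3 + 16)*(1/40)) = 23*(1 + 13*(1/40)) = 23*(1 + 13/40) = 23*(53/40) = 1219/40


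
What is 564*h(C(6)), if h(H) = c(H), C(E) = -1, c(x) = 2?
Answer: 1128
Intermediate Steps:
h(H) = 2
564*h(C(6)) = 564*2 = 1128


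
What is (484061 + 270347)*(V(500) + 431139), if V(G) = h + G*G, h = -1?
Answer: 513855956304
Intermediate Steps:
V(G) = -1 + G² (V(G) = -1 + G*G = -1 + G²)
(484061 + 270347)*(V(500) + 431139) = (484061 + 270347)*((-1 + 500²) + 431139) = 754408*((-1 + 250000) + 431139) = 754408*(249999 + 431139) = 754408*681138 = 513855956304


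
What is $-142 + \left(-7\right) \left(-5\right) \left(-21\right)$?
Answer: $-877$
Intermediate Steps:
$-142 + \left(-7\right) \left(-5\right) \left(-21\right) = -142 + 35 \left(-21\right) = -142 - 735 = -877$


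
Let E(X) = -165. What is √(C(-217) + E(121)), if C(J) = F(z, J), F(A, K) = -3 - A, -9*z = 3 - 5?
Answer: I*√1514/3 ≈ 12.97*I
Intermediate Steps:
z = 2/9 (z = -(3 - 5)/9 = -⅑*(-2) = 2/9 ≈ 0.22222)
C(J) = -29/9 (C(J) = -3 - 1*2/9 = -3 - 2/9 = -29/9)
√(C(-217) + E(121)) = √(-29/9 - 165) = √(-1514/9) = I*√1514/3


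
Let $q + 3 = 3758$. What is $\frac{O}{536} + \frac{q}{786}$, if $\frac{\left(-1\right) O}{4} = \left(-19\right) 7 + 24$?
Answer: $\frac{147211}{26331} \approx 5.5908$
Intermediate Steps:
$q = 3755$ ($q = -3 + 3758 = 3755$)
$O = 436$ ($O = - 4 \left(\left(-19\right) 7 + 24\right) = - 4 \left(-133 + 24\right) = \left(-4\right) \left(-109\right) = 436$)
$\frac{O}{536} + \frac{q}{786} = \frac{436}{536} + \frac{3755}{786} = 436 \cdot \frac{1}{536} + 3755 \cdot \frac{1}{786} = \frac{109}{134} + \frac{3755}{786} = \frac{147211}{26331}$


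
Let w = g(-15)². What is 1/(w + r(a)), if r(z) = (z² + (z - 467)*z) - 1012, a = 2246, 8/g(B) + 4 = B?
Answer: 361/3263128882 ≈ 1.1063e-7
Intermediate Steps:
g(B) = 8/(-4 + B)
r(z) = -1012 + z² + z*(-467 + z) (r(z) = (z² + (-467 + z)*z) - 1012 = (z² + z*(-467 + z)) - 1012 = -1012 + z² + z*(-467 + z))
w = 64/361 (w = (8/(-4 - 15))² = (8/(-19))² = (8*(-1/19))² = (-8/19)² = 64/361 ≈ 0.17729)
1/(w + r(a)) = 1/(64/361 + (-1012 - 467*2246 + 2*2246²)) = 1/(64/361 + (-1012 - 1048882 + 2*5044516)) = 1/(64/361 + (-1012 - 1048882 + 10089032)) = 1/(64/361 + 9039138) = 1/(3263128882/361) = 361/3263128882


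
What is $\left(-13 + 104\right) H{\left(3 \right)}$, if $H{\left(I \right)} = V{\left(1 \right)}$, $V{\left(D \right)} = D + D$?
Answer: $182$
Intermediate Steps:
$V{\left(D \right)} = 2 D$
$H{\left(I \right)} = 2$ ($H{\left(I \right)} = 2 \cdot 1 = 2$)
$\left(-13 + 104\right) H{\left(3 \right)} = \left(-13 + 104\right) 2 = 91 \cdot 2 = 182$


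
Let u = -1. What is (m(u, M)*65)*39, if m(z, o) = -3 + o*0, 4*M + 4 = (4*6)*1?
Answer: -7605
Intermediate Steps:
M = 5 (M = -1 + ((4*6)*1)/4 = -1 + (24*1)/4 = -1 + (¼)*24 = -1 + 6 = 5)
m(z, o) = -3 (m(z, o) = -3 + 0 = -3)
(m(u, M)*65)*39 = -3*65*39 = -195*39 = -7605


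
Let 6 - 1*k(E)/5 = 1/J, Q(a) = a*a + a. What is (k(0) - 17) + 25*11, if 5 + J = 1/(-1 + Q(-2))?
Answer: 1157/4 ≈ 289.25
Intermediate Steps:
Q(a) = a + a² (Q(a) = a² + a = a + a²)
J = -4 (J = -5 + 1/(-1 - 2*(1 - 2)) = -5 + 1/(-1 - 2*(-1)) = -5 + 1/(-1 + 2) = -5 + 1/1 = -5 + 1 = -4)
k(E) = 125/4 (k(E) = 30 - 5/(-4) = 30 - 5*(-¼) = 30 + 5/4 = 125/4)
(k(0) - 17) + 25*11 = (125/4 - 17) + 25*11 = 57/4 + 275 = 1157/4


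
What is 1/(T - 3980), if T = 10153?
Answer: 1/6173 ≈ 0.00016200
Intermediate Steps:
1/(T - 3980) = 1/(10153 - 3980) = 1/6173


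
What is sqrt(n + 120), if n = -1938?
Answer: 3*I*sqrt(202) ≈ 42.638*I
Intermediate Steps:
sqrt(n + 120) = sqrt(-1938 + 120) = sqrt(-1818) = 3*I*sqrt(202)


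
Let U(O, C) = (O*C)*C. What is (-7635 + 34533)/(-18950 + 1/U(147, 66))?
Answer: -17223650136/12134291399 ≈ -1.4194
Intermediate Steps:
U(O, C) = O*C² (U(O, C) = (C*O)*C = O*C²)
(-7635 + 34533)/(-18950 + 1/U(147, 66)) = (-7635 + 34533)/(-18950 + 1/(147*66²)) = 26898/(-18950 + 1/(147*4356)) = 26898/(-18950 + 1/640332) = 26898/(-12134291399/640332) = 26898*(-640332/12134291399) = -17223650136/12134291399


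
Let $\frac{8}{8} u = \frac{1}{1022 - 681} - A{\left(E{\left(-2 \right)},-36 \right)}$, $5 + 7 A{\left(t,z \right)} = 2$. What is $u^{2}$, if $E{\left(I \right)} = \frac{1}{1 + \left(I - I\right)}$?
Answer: $\frac{1060900}{5697769} \approx 0.1862$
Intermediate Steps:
$E{\left(I \right)} = 1$ ($E{\left(I \right)} = \frac{1}{1 + 0} = 1^{-1} = 1$)
$A{\left(t,z \right)} = - \frac{3}{7}$ ($A{\left(t,z \right)} = - \frac{5}{7} + \frac{1}{7} \cdot 2 = - \frac{5}{7} + \frac{2}{7} = - \frac{3}{7}$)
$u = \frac{1030}{2387}$ ($u = \frac{1}{1022 - 681} - - \frac{3}{7} = \frac{1}{1022 - 681} + \frac{3}{7} = \frac{1}{341} + \frac{3}{7} = \frac{1030}{2387} \approx 0.4315$)
$u^{2} = \left(\frac{1030}{2387}\right)^{2} = \frac{1060900}{5697769}$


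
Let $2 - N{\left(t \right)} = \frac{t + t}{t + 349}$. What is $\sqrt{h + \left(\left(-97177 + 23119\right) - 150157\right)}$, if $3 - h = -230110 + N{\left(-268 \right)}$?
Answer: $\frac{4 \sqrt{29815}}{9} \approx 76.742$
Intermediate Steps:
$N{\left(t \right)} = 2 - \frac{2 t}{349 + t}$ ($N{\left(t \right)} = 2 - \frac{t + t}{t + 349} = 2 - \frac{2 t}{349 + t}$)
$h = \frac{18638455}{81}$ ($h = 3 - \left(-230110 + \frac{698}{349 - 268}\right) = 3 - \left(-230110 + \frac{698}{81}\right) = 3 - - \frac{18638212}{81} = 3 + \frac{18638212}{81} = \frac{18638455}{81} \approx 2.301 \cdot 10^{5}$)
$\sqrt{h + \left(\left(-97177 + 23119\right) - 150157\right)} = \sqrt{\frac{18638455}{81} + \left(\left(-97177 + 23119\right) - 150157\right)} = \sqrt{\frac{18638455}{81} - 224215} = \sqrt{\frac{477040}{81}} = \frac{4 \sqrt{29815}}{9}$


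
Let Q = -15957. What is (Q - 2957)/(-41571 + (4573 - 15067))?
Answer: 18914/52065 ≈ 0.36328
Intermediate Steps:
(Q - 2957)/(-41571 + (4573 - 15067)) = (-15957 - 2957)/(-41571 + (4573 - 15067)) = -18914/(-41571 - 10494) = -18914/(-52065) = -18914*(-1/52065) = 18914/52065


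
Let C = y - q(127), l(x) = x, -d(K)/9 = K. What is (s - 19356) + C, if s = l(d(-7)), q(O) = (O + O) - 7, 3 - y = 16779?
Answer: -36316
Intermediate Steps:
y = -16776 (y = 3 - 1*16779 = 3 - 16779 = -16776)
q(O) = -7 + 2*O (q(O) = 2*O - 7 = -7 + 2*O)
d(K) = -9*K
s = 63 (s = -9*(-7) = 63)
C = -17023 (C = -16776 - (-7 + 2*127) = -16776 - (-7 + 254) = -16776 - 1*247 = -16776 - 247 = -17023)
(s - 19356) + C = (63 - 19356) - 17023 = -19293 - 17023 = -36316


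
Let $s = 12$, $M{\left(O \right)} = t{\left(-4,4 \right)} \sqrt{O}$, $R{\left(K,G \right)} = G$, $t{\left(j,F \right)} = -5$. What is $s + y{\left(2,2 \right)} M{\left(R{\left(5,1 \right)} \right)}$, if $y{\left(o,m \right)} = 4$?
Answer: $-8$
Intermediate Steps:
$M{\left(O \right)} = - 5 \sqrt{O}$
$s + y{\left(2,2 \right)} M{\left(R{\left(5,1 \right)} \right)} = 12 + 4 \left(- 5 \sqrt{1}\right) = 12 + 4 \left(\left(-5\right) 1\right) = 12 + 4 \left(-5\right) = 12 - 20 = -8$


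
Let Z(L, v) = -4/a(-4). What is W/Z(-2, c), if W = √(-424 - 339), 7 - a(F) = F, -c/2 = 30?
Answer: -11*I*√763/4 ≈ -75.962*I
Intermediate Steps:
c = -60 (c = -2*30 = -60)
a(F) = 7 - F
Z(L, v) = -4/11 (Z(L, v) = -4/(7 - 1*(-4)) = -4/(7 + 4) = -4/11)
W = I*√763 (W = √(-763) = I*√763 ≈ 27.622*I)
W/Z(-2, c) = (I*√763)/(-4/11) = (I*√763)*(-11/4) = -11*I*√763/4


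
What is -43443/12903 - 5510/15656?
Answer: -6589817/1772012 ≈ -3.7188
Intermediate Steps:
-43443/12903 - 5510/15656 = -43443*1/12903 - 5510*1/15656 = -14481/4301 - 145/412 = -6589817/1772012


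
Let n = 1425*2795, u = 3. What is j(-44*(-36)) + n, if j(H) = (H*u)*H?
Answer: 11510043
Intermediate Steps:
j(H) = 3*H² (j(H) = (H*3)*H = (3*H)*H = 3*H²)
n = 3982875
j(-44*(-36)) + n = 3*(-44*(-36))² + 3982875 = 3*1584² + 3982875 = 3*2509056 + 3982875 = 7527168 + 3982875 = 11510043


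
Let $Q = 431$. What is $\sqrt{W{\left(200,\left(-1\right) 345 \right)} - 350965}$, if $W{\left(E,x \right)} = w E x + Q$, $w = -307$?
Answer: $\sqrt{20832466} \approx 4564.3$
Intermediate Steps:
$W{\left(E,x \right)} = 431 - 307 E x$ ($W{\left(E,x \right)} = - 307 E x + 431 = 431 - 307 E x$)
$\sqrt{W{\left(200,\left(-1\right) 345 \right)} - 350965} = \sqrt{\left(431 - 61400 \left(\left(-1\right) 345\right)\right) - 350965} = \sqrt{\left(431 - 61400 \left(-345\right)\right) - 350965} = \sqrt{\left(431 + 21183000\right) - 350965} = \sqrt{21183431 - 350965} = \sqrt{20832466}$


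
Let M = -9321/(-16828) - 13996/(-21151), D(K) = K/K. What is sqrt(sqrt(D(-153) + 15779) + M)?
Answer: sqrt(38500234231139863 + 63342736486512392*sqrt(3945))/177964514 ≈ 11.262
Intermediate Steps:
D(K) = 1
M = 432673159/355929028 (M = -9321*(-1/16828) - 13996*(-1/21151) = 9321/16828 + 13996/21151 = 432673159/355929028 ≈ 1.2156)
sqrt(sqrt(D(-153) + 15779) + M) = sqrt(sqrt(1 + 15779) + 432673159/355929028) = sqrt(sqrt(15780) + 432673159/355929028) = sqrt(2*sqrt(3945) + 432673159/355929028) = sqrt(432673159/355929028 + 2*sqrt(3945))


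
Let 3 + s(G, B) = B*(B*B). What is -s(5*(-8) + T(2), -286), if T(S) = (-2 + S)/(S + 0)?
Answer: 23393659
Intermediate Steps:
T(S) = (-2 + S)/S
s(G, B) = -3 + B³ (s(G, B) = -3 + B*(B*B) = -3 + B*B² = -3 + B³)
-s(5*(-8) + T(2), -286) = -(-3 + (-286)³) = -(-3 - 23393656) = -1*(-23393659) = 23393659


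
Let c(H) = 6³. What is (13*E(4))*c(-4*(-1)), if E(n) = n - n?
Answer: 0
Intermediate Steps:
E(n) = 0
c(H) = 216
(13*E(4))*c(-4*(-1)) = (13*0)*216 = 0*216 = 0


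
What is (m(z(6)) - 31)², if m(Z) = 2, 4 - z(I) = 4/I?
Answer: 841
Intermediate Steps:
z(I) = 4 - 4/I
(m(z(6)) - 31)² = (2 - 31)² = (-29)² = 841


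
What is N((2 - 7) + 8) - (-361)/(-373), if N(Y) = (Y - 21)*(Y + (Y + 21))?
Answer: -181639/373 ≈ -486.97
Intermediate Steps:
N(Y) = (-21 + Y)*(21 + 2*Y) (N(Y) = (-21 + Y)*(Y + (21 + Y)) = (-21 + Y)*(21 + 2*Y))
N((2 - 7) + 8) - (-361)/(-373) = (-441 - 21*((2 - 7) + 8) + 2*((2 - 7) + 8)²) - (-361)/(-373) = (-441 - 21*(-5 + 8) + 2*(-5 + 8)²) - (-361)*(-1)/373 = (-441 - 21*3 + 2*3²) - 1*361/373 = (-441 - 63 + 2*9) - 361/373 = (-441 - 63 + 18) - 361/373 = -486 - 361/373 = -181639/373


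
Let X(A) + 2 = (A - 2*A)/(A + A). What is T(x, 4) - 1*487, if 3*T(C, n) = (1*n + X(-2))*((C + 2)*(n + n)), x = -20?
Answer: -559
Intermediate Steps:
X(A) = -5/2 (X(A) = -2 + (A - 2*A)/(A + A) = -2 + (-A)/((2*A)) = -2 + (-A)*(1/(2*A)) = -2 - 1/2 = -5/2)
T(C, n) = 2*n*(2 + C)*(-5/2 + n)/3 (T(C, n) = ((1*n - 5/2)*((C + 2)*(n + n)))/3 = ((n - 5/2)*((2 + C)*(2*n)))/3 = ((-5/2 + n)*(2*n*(2 + C)))/3 = (2*n*(2 + C)*(-5/2 + n))/3 = 2*n*(2 + C)*(-5/2 + n)/3)
T(x, 4) - 1*487 = (1/3)*4*(-10 - 5*(-20) + 4*4 + 2*(-20)*4) - 1*487 = (1/3)*4*(-10 + 100 + 16 - 160) - 487 = (1/3)*4*(-54) - 487 = -72 - 487 = -559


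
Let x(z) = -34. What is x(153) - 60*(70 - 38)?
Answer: -1954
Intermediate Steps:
x(153) - 60*(70 - 38) = -34 - 60*(70 - 38) = -34 - 60*32 = -34 - 1*1920 = -34 - 1920 = -1954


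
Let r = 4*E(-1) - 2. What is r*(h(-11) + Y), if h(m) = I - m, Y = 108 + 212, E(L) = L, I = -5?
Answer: -1956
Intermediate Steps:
r = -6 (r = 4*(-1) - 2 = -4 - 2 = -6)
Y = 320
h(m) = -5 - m
r*(h(-11) + Y) = -6*((-5 - 1*(-11)) + 320) = -6*((-5 + 11) + 320) = -6*(6 + 320) = -6*326 = -1956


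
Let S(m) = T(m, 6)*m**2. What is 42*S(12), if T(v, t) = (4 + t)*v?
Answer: 725760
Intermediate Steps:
T(v, t) = v*(4 + t)
S(m) = 10*m**3 (S(m) = (m*(4 + 6))*m**2 = (m*10)*m**2 = (10*m)*m**2 = 10*m**3)
42*S(12) = 42*(10*12**3) = 42*(10*1728) = 42*17280 = 725760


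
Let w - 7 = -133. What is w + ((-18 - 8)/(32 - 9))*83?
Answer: -5056/23 ≈ -219.83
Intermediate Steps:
w = -126 (w = 7 - 133 = -126)
w + ((-18 - 8)/(32 - 9))*83 = -126 + ((-18 - 8)/(32 - 9))*83 = -126 - 26/23*83 = -126 - 2158/23 = -5056/23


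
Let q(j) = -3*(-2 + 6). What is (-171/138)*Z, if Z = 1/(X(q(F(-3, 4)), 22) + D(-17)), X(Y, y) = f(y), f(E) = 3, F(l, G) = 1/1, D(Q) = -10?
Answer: 57/322 ≈ 0.17702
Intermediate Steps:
F(l, G) = 1
q(j) = -12 (q(j) = -3*4 = -12)
X(Y, y) = 3
Z = -⅐ (Z = 1/(3 - 10) = 1/(-7) = -⅐ ≈ -0.14286)
(-171/138)*Z = -171/138*(-⅐) = -171*1/138*(-⅐) = -57/46*(-⅐) = 57/322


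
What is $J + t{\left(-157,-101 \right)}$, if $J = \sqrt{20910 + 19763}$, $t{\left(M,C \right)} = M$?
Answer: $-157 + \sqrt{40673} \approx 44.675$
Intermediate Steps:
$J = \sqrt{40673} \approx 201.68$
$J + t{\left(-157,-101 \right)} = \sqrt{40673} - 157 = -157 + \sqrt{40673}$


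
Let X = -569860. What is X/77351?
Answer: -569860/77351 ≈ -7.3672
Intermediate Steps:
X/77351 = -569860/77351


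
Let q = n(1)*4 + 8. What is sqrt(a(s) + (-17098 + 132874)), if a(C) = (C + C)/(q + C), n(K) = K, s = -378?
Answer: 3*sqrt(47867798)/61 ≈ 340.26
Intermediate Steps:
q = 12 (q = 1*4 + 8 = 4 + 8 = 12)
a(C) = 2*C/(12 + C) (a(C) = (C + C)/(12 + C) = (2*C)/(12 + C) = 2*C/(12 + C))
sqrt(a(s) + (-17098 + 132874)) = sqrt(2*(-378)/(12 - 378) + (-17098 + 132874)) = sqrt(2*(-378)/(-366) + 115776) = sqrt(2*(-378)*(-1/366) + 115776) = sqrt(126/61 + 115776) = sqrt(7062462/61) = 3*sqrt(47867798)/61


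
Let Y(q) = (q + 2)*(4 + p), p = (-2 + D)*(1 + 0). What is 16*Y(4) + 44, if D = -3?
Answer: -52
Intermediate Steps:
p = -5 (p = (-2 - 3)*(1 + 0) = -5*1 = -5)
Y(q) = -2 - q (Y(q) = (q + 2)*(4 - 5) = (2 + q)*(-1) = -2 - q)
16*Y(4) + 44 = 16*(-2 - 1*4) + 44 = 16*(-2 - 4) + 44 = 16*(-6) + 44 = -96 + 44 = -52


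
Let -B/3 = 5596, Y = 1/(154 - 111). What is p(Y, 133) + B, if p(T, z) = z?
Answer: -16655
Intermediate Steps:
Y = 1/43 ≈ 0.023256
B = -16788 (B = -3*5596 = -16788)
p(Y, 133) + B = 133 - 16788 = -16655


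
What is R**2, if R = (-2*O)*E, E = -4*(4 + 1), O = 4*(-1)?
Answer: 25600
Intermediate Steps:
O = -4
E = -20 (E = -4*5 = -20)
R = -160 (R = -2*(-4)*(-20) = 8*(-20) = -160)
R**2 = (-160)**2 = 25600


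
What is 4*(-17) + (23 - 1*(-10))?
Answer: -35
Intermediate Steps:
4*(-17) + (23 - 1*(-10)) = -68 + (23 + 10) = -68 + 33 = -35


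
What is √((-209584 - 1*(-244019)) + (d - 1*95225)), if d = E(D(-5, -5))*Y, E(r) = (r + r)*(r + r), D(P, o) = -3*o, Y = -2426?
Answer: I*√2244190 ≈ 1498.1*I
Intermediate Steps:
E(r) = 4*r² (E(r) = (2*r)*(2*r) = 4*r²)
d = -2183400 (d = (4*(-3*(-5))²)*(-2426) = (4*15²)*(-2426) = (4*225)*(-2426) = 900*(-2426) = -2183400)
√((-209584 - 1*(-244019)) + (d - 1*95225)) = √((-209584 - 1*(-244019)) + (-2183400 - 1*95225)) = √((-209584 + 244019) + (-2183400 - 95225)) = √(34435 - 2278625) = √(-2244190) = I*√2244190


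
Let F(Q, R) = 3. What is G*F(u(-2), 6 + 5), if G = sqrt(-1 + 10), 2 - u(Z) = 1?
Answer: 9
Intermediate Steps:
u(Z) = 1 (u(Z) = 2 - 1*1 = 2 - 1 = 1)
G = 3 (G = sqrt(9) = 3)
G*F(u(-2), 6 + 5) = 3*3 = 9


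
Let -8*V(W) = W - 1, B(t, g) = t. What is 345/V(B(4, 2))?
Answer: -920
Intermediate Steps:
V(W) = ⅛ - W/8 (V(W) = -(W - 1)/8 = -(-1 + W)/8 = ⅛ - W/8)
345/V(B(4, 2)) = 345/(⅛ - ⅛*4) = 345/(⅛ - ½) = 345/(-3/8) = 345*(-8/3) = -920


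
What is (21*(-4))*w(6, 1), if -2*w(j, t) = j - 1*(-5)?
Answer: 462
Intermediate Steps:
w(j, t) = -5/2 - j/2 (w(j, t) = -(j - 1*(-5))/2 = -(j + 5)/2 = -(5 + j)/2 = -5/2 - j/2)
(21*(-4))*w(6, 1) = (21*(-4))*(-5/2 - ½*6) = -84*(-5/2 - 3) = -84*(-11/2) = 462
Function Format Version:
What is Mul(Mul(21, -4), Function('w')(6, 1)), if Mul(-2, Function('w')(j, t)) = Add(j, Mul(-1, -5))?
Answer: 462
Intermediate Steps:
Function('w')(j, t) = Add(Rational(-5, 2), Mul(Rational(-1, 2), j)) (Function('w')(j, t) = Mul(Rational(-1, 2), Add(j, Mul(-1, -5))) = Mul(Rational(-1, 2), Add(j, 5)) = Mul(Rational(-1, 2), Add(5, j)) = Add(Rational(-5, 2), Mul(Rational(-1, 2), j)))
Mul(Mul(21, -4), Function('w')(6, 1)) = Mul(Mul(21, -4), Add(Rational(-5, 2), Mul(Rational(-1, 2), 6))) = Mul(-84, Add(Rational(-5, 2), -3)) = Mul(-84, Rational(-11, 2)) = 462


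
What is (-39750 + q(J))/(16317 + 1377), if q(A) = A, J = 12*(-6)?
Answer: -6637/2949 ≈ -2.2506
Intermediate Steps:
J = -72
(-39750 + q(J))/(16317 + 1377) = (-39750 - 72)/(16317 + 1377) = -39822/17694 = -39822*1/17694 = -6637/2949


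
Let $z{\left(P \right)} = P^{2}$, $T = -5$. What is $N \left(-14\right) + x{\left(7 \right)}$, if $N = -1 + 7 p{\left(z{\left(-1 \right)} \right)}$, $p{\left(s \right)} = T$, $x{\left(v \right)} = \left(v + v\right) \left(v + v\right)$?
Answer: $700$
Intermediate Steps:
$x{\left(v \right)} = 4 v^{2}$ ($x{\left(v \right)} = 2 v 2 v = 4 v^{2}$)
$p{\left(s \right)} = -5$
$N = -36$ ($N = -1 + 7 \left(-5\right) = -1 - 35 = -36$)
$N \left(-14\right) + x{\left(7 \right)} = \left(-36\right) \left(-14\right) + 4 \cdot 7^{2} = 504 + 4 \cdot 49 = 504 + 196 = 700$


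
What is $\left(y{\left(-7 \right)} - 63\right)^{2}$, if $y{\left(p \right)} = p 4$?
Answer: $8281$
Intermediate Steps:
$y{\left(p \right)} = 4 p$
$\left(y{\left(-7 \right)} - 63\right)^{2} = \left(4 \left(-7\right) - 63\right)^{2} = \left(-28 - 63\right)^{2} = \left(-91\right)^{2} = 8281$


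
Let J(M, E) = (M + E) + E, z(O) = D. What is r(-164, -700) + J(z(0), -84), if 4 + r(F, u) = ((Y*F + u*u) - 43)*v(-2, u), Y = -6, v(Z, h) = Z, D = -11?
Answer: -982065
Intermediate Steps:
z(O) = -11
J(M, E) = M + 2*E (J(M, E) = (E + M) + E = M + 2*E)
r(F, u) = 82 - 2*u**2 + 12*F (r(F, u) = -4 + ((-6*F + u*u) - 43)*(-2) = -4 + ((-6*F + u**2) - 43)*(-2) = -4 + ((u**2 - 6*F) - 43)*(-2) = -4 + (-43 + u**2 - 6*F)*(-2) = -4 + (86 - 2*u**2 + 12*F) = 82 - 2*u**2 + 12*F)
r(-164, -700) + J(z(0), -84) = (82 - 2*(-700)**2 + 12*(-164)) + (-11 + 2*(-84)) = (82 - 2*490000 - 1968) + (-11 - 168) = (82 - 980000 - 1968) - 179 = -981886 - 179 = -982065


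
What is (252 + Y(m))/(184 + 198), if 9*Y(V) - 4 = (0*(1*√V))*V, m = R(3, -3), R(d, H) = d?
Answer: 1136/1719 ≈ 0.66085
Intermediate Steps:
m = 3
Y(V) = 4/9 (Y(V) = 4/9 + ((0*(1*√V))*V)/9 = 4/9 + ((0*√V)*V)/9 = 4/9 + (0*V)/9 = 4/9 + (⅑)*0 = 4/9 + 0 = 4/9)
(252 + Y(m))/(184 + 198) = (252 + 4/9)/(184 + 198) = (2272/9)/382 = (2272/9)*(1/382) = 1136/1719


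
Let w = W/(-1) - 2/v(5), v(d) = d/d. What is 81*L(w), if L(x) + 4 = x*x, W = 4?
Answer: 2592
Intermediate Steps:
v(d) = 1
w = -6 (w = 4/(-1) - 2/1 = 4*(-1) - 2*1 = -4 - 2 = -6)
L(x) = -4 + x² (L(x) = -4 + x*x = -4 + x²)
81*L(w) = 81*(-4 + (-6)²) = 81*(-4 + 36) = 81*32 = 2592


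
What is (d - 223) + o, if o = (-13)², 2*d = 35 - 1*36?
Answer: -109/2 ≈ -54.500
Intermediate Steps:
d = -½ (d = (35 - 1*36)/2 = (35 - 36)/2 = (½)*(-1) = -½ ≈ -0.50000)
o = 169
(d - 223) + o = (-½ - 223) + 169 = -447/2 + 169 = -109/2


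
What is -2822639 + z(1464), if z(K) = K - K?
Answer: -2822639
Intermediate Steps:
z(K) = 0
-2822639 + z(1464) = -2822639 + 0 = -2822639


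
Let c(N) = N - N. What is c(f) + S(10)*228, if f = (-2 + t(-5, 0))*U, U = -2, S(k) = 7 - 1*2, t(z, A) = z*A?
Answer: 1140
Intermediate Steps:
t(z, A) = A*z
S(k) = 5 (S(k) = 7 - 2 = 5)
f = 4 (f = (-2 + 0*(-5))*(-2) = (-2 + 0)*(-2) = -2*(-2) = 4)
c(N) = 0
c(f) + S(10)*228 = 0 + 5*228 = 0 + 1140 = 1140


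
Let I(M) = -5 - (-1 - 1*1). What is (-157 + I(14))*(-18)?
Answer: 2880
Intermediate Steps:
I(M) = -3 (I(M) = -5 - (-1 - 1) = -5 - 1*(-2) = -5 + 2 = -3)
(-157 + I(14))*(-18) = (-157 - 3)*(-18) = -160*(-18) = 2880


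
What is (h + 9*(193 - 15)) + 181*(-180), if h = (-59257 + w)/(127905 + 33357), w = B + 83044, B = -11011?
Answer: -2497780730/80631 ≈ -30978.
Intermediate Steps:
w = 72033 (w = -11011 + 83044 = 72033)
h = 6388/80631 (h = (-59257 + 72033)/(127905 + 33357) = 12776/161262 = 12776*(1/161262) = 6388/80631 ≈ 0.079225)
(h + 9*(193 - 15)) + 181*(-180) = (6388/80631 + 9*(193 - 15)) + 181*(-180) = (6388/80631 + 9*178) - 32580 = (6388/80631 + 1602) - 32580 = 129177250/80631 - 32580 = -2497780730/80631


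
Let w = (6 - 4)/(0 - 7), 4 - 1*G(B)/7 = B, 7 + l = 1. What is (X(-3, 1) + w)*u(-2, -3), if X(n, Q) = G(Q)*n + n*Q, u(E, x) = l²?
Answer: -16704/7 ≈ -2386.3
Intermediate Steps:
l = -6 (l = -7 + 1 = -6)
G(B) = 28 - 7*B
w = -2/7 (w = 2/(-7) = 2*(-⅐) = -2/7 ≈ -0.28571)
u(E, x) = 36 (u(E, x) = (-6)² = 36)
X(n, Q) = Q*n + n*(28 - 7*Q) (X(n, Q) = (28 - 7*Q)*n + n*Q = n*(28 - 7*Q) + Q*n = Q*n + n*(28 - 7*Q))
(X(-3, 1) + w)*u(-2, -3) = (2*(-3)*(14 - 3*1) - 2/7)*36 = (2*(-3)*(14 - 3) - 2/7)*36 = (2*(-3)*11 - 2/7)*36 = (-66 - 2/7)*36 = -464/7*36 = -16704/7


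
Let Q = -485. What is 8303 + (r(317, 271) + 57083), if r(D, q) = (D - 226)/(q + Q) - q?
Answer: 13934519/214 ≈ 65115.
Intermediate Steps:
r(D, q) = -q + (-226 + D)/(-485 + q) (r(D, q) = (D - 226)/(q - 485) - q = (-226 + D)/(-485 + q) - q = -q + (-226 + D)/(-485 + q))
8303 + (r(317, 271) + 57083) = 8303 + ((-226 + 317 - 1*271² + 485*271)/(-485 + 271) + 57083) = 8303 + ((-226 + 317 - 1*73441 + 131435)/(-214) + 57083) = 8303 + (-(-226 + 317 - 73441 + 131435)/214 + 57083) = 8303 + (-1/214*58085 + 57083) = 8303 + (-58085/214 + 57083) = 8303 + 12157677/214 = 13934519/214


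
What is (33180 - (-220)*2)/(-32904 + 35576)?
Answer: 8405/668 ≈ 12.582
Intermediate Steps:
(33180 - (-220)*2)/(-32904 + 35576) = (33180 - 22*(-20))/2672 = (33180 + 440)*(1/2672) = 33620*(1/2672) = 8405/668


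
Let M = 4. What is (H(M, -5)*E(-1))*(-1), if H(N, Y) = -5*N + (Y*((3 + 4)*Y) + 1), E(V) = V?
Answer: 156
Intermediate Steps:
H(N, Y) = 1 - 5*N + 7*Y² (H(N, Y) = -5*N + (Y*(7*Y) + 1) = -5*N + (7*Y² + 1) = -5*N + (1 + 7*Y²) = 1 - 5*N + 7*Y²)
(H(M, -5)*E(-1))*(-1) = ((1 - 5*4 + 7*(-5)²)*(-1))*(-1) = ((1 - 20 + 7*25)*(-1))*(-1) = ((1 - 20 + 175)*(-1))*(-1) = (156*(-1))*(-1) = -156*(-1) = 156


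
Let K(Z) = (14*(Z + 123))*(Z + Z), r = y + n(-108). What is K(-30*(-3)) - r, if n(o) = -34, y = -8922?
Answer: 545716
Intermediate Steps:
r = -8956 (r = -8922 - 34 = -8956)
K(Z) = 2*Z*(1722 + 14*Z) (K(Z) = (14*(123 + Z))*(2*Z) = (1722 + 14*Z)*(2*Z) = 2*Z*(1722 + 14*Z))
K(-30*(-3)) - r = 28*(-30*(-3))*(123 - 30*(-3)) - 1*(-8956) = 28*90*(123 + 90) + 8956 = 28*90*213 + 8956 = 536760 + 8956 = 545716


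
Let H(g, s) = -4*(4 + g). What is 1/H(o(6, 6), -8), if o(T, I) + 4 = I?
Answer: -1/24 ≈ -0.041667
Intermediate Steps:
o(T, I) = -4 + I
H(g, s) = -16 - 4*g
1/H(o(6, 6), -8) = 1/(-16 - 4*(-4 + 6)) = 1/(-16 - 4*2) = 1/(-16 - 8) = 1/(-24) = -1/24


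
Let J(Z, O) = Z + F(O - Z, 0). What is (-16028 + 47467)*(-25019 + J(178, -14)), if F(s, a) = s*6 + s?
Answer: -823230215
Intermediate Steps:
F(s, a) = 7*s (F(s, a) = 6*s + s = 7*s)
J(Z, O) = -6*Z + 7*O (J(Z, O) = Z + 7*(O - Z) = Z + (-7*Z + 7*O) = -6*Z + 7*O)
(-16028 + 47467)*(-25019 + J(178, -14)) = (-16028 + 47467)*(-25019 + (-6*178 + 7*(-14))) = 31439*(-25019 + (-1068 - 98)) = 31439*(-25019 - 1166) = 31439*(-26185) = -823230215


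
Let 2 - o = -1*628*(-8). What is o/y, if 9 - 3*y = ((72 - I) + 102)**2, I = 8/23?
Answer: 7969914/15947275 ≈ 0.49977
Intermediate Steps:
I = 8/23 (I = 8*(1/23) = 8/23 ≈ 0.34783)
o = -5022 (o = 2 - (-1*628)*(-8) = 2 - (-628)*(-8) = 2 - 1*5024 = 2 - 5024 = -5022)
y = -15947275/1587 (y = 3 - ((72 - 1*8/23) + 102)**2/3 = 3 - ((72 - 8/23) + 102)**2/3 = 3 - (1648/23 + 102)**2/3 = 3 - (3994/23)**2/3 = 3 - 1/3*15952036/529 = 3 - 15952036/1587 = -15947275/1587 ≈ -10049.)
o/y = -5022/(-15947275/1587) = -5022*(-1587/15947275) = 7969914/15947275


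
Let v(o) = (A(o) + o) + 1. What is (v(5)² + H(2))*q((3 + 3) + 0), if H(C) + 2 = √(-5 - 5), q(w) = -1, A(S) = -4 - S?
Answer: -7 - I*√10 ≈ -7.0 - 3.1623*I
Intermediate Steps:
H(C) = -2 + I*√10 (H(C) = -2 + √(-5 - 5) = -2 + √(-10) = -2 + I*√10)
v(o) = -3 (v(o) = ((-4 - o) + o) + 1 = -4 + 1 = -3)
(v(5)² + H(2))*q((3 + 3) + 0) = ((-3)² + (-2 + I*√10))*(-1) = (9 + (-2 + I*√10))*(-1) = (7 + I*√10)*(-1) = -7 - I*√10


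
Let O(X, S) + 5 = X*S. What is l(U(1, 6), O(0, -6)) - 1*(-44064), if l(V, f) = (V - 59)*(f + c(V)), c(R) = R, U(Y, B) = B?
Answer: 44011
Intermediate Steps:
O(X, S) = -5 + S*X (O(X, S) = -5 + X*S = -5 + S*X)
l(V, f) = (-59 + V)*(V + f) (l(V, f) = (V - 59)*(f + V) = (-59 + V)*(V + f))
l(U(1, 6), O(0, -6)) - 1*(-44064) = (6² - 59*6 - 59*(-5 - 6*0) + 6*(-5 - 6*0)) - 1*(-44064) = (36 - 354 - 59*(-5 + 0) + 6*(-5 + 0)) + 44064 = (36 - 354 - 59*(-5) + 6*(-5)) + 44064 = (36 - 354 + 295 - 30) + 44064 = -53 + 44064 = 44011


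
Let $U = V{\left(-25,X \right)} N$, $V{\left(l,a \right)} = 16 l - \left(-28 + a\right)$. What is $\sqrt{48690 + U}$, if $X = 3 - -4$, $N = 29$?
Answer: $\sqrt{37699} \approx 194.16$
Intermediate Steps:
$X = 7$ ($X = 3 + 4 = 7$)
$V{\left(l,a \right)} = 28 - a + 16 l$
$U = -10991$ ($U = \left(28 - 7 + 16 \left(-25\right)\right) 29 = \left(28 - 7 - 400\right) 29 = \left(-379\right) 29 = -10991$)
$\sqrt{48690 + U} = \sqrt{48690 - 10991} = \sqrt{37699}$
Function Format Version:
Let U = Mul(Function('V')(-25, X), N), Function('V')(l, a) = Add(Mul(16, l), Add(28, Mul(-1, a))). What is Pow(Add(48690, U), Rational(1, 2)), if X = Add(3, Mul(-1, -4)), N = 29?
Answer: Pow(37699, Rational(1, 2)) ≈ 194.16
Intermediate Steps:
X = 7 (X = Add(3, 4) = 7)
Function('V')(l, a) = Add(28, Mul(-1, a), Mul(16, l))
U = -10991 (U = Mul(Add(28, Mul(-1, 7), Mul(16, -25)), 29) = Mul(Add(28, -7, -400), 29) = Mul(-379, 29) = -10991)
Pow(Add(48690, U), Rational(1, 2)) = Pow(Add(48690, -10991), Rational(1, 2)) = Pow(37699, Rational(1, 2))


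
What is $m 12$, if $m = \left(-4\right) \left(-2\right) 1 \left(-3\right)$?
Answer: $-288$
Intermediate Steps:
$m = -24$ ($m = 8 \cdot 1 \left(-3\right) = 8 \left(-3\right) = -24$)
$m 12 = \left(-24\right) 12 = -288$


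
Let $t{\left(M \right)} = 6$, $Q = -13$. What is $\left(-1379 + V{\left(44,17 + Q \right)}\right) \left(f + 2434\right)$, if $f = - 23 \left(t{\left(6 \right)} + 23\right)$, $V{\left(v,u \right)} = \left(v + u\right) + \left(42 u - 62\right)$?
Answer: $-2164575$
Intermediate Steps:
$V{\left(v,u \right)} = -62 + v + 43 u$ ($V{\left(v,u \right)} = \left(u + v\right) + \left(-62 + 42 u\right) = -62 + v + 43 u$)
$f = -667$ ($f = - 23 \left(6 + 23\right) = \left(-23\right) 29 = -667$)
$\left(-1379 + V{\left(44,17 + Q \right)}\right) \left(f + 2434\right) = \left(-1379 + \left(-62 + 44 + 43 \left(17 - 13\right)\right)\right) \left(-667 + 2434\right) = \left(-1379 + \left(-62 + 44 + 43 \cdot 4\right)\right) 1767 = \left(-1379 + \left(-62 + 44 + 172\right)\right) 1767 = \left(-1379 + 154\right) 1767 = \left(-1225\right) 1767 = -2164575$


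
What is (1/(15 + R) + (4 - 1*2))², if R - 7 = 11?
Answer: 4489/1089 ≈ 4.1221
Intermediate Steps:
R = 18 (R = 7 + 11 = 18)
(1/(15 + R) + (4 - 1*2))² = (1/(15 + 18) + (4 - 1*2))² = (1/33 + (4 - 2))² = (1/33 + 2)² = (67/33)² = 4489/1089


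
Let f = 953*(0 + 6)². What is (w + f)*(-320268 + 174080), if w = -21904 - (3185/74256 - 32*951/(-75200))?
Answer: -434636150170649/239700 ≈ -1.8133e+9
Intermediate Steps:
w = -21001984333/958800 (w = -21904 - (3185*(1/74256) - 30432*(-1/75200)) = -21904 - (35/816 + 951/2350) = -21904 - 1*429133/958800 = -21904 - 429133/958800 = -21001984333/958800 ≈ -21904.)
f = 34308 (f = 953*6² = 953*36 = 34308)
(w + f)*(-320268 + 174080) = (-21001984333/958800 + 34308)*(-320268 + 174080) = (11892526067/958800)*(-146188) = -434636150170649/239700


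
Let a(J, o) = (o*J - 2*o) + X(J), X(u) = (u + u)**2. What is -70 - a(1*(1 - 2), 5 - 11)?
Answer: -92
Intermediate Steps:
X(u) = 4*u**2 (X(u) = (2*u)**2 = 4*u**2)
a(J, o) = -2*o + 4*J**2 + J*o (a(J, o) = (o*J - 2*o) + 4*J**2 = (J*o - 2*o) + 4*J**2 = (-2*o + J*o) + 4*J**2 = -2*o + 4*J**2 + J*o)
-70 - a(1*(1 - 2), 5 - 11) = -70 - (-2*(5 - 11) + 4*(1*(1 - 2))**2 + (1*(1 - 2))*(5 - 11)) = -70 - (-2*(-6) + 4*(1*(-1))**2 + (1*(-1))*(-6)) = -70 - (12 + 4*(-1)**2 - 1*(-6)) = -70 - (12 + 4*1 + 6) = -70 - (12 + 4 + 6) = -70 - 1*22 = -70 - 22 = -92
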